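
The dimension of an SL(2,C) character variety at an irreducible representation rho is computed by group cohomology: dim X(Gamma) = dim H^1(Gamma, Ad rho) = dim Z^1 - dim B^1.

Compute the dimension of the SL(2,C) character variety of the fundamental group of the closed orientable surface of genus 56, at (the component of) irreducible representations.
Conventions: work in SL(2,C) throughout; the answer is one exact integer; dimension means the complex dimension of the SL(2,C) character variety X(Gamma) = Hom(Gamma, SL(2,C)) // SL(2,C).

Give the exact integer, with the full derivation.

The genus-56 surface group: 2g = 112 generators, one relator prod [a_i, b_i].
Unconstrained cocycle data is one sl_2 vector per generator (336 dimensions), cut by the relator condition d_2(z) = 0.
d_2 is surjective at irreducible rho (its cokernel H^2 is dual to H^0 = 0), so dim Z^1 = 336 - 3 = 333.
dim B^1 = 3 (coboundaries, injective at irreducible rho).
Hence dim X = 333 - 3 = 330.

330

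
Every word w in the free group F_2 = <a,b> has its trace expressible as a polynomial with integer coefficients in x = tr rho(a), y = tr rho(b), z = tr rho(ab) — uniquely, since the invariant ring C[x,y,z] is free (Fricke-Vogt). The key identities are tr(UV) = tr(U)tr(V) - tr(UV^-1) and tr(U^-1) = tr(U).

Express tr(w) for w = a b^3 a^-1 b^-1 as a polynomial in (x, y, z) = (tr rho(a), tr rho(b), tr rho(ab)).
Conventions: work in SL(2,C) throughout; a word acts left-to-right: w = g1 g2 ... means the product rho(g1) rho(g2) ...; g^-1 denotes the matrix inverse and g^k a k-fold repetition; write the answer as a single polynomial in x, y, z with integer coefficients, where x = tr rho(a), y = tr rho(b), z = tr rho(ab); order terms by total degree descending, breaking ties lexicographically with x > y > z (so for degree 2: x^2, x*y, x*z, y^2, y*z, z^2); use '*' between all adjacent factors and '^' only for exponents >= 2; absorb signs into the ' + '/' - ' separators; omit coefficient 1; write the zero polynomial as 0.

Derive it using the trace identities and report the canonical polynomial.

-x*y^3*z + x^2*y^2 + y^4 + y^2*z^2 + x*y*z - x^2 - 4*y^2 - z^2 + 2

and trace(b^2) = trace(b) trace(b) - trace(1)  (reduce the b square) = y^2 - 2
trace(b^3) = trace(b) trace(b^2) - trace(b)  (reduce the b square) = y^3 - 3*y
trace(b a b) = trace(b) trace(a b) - trace(a)  (reduce the b square) = y*z - x
trace(b^2 a b) = trace(b) trace(b a b) - trace(b a)  (reduce the b square) = y^2*z - x*y - z
next, trace(b a b^3) = trace(b) trace(b^2 a b) - trace(b^2 a)  (reduce the b square) = y^3*z - x*y^2 - 2*y*z + x
trace(a b a b) = trace(b a) trace(b a) - trace(1)  (split on b) = z^2 - 2
and trace(a b a) = trace(a) trace(b a) - trace(b)  (reduce the a square) = x*z - y
trace(a b a b^2) = trace(b) trace(a b a b) - trace(a b a)  (reduce the b square) = y*z^2 - x*z - y
trace(b a b^3 a) = trace(b) trace(a b a b^2) - trace(a b a b)  (reduce the b square) = y^2*z^2 - x*y*z - y^2 - z^2 + 2
trace(a b^3 a^-1 b) = trace(b a b^3) trace(a) - trace(b a b^3 a)  (eliminate a^-1) = x*y^3*z - x^2*y^2 - y^2*z^2 - x*y*z + x^2 + y^2 + z^2 - 2
and trace(a b^3 a^-1 b^-1) = trace(a b^3 a^-1) trace(b) - trace(a b^3 a^-1 b)  (eliminate b^-1) = -x*y^3*z + x^2*y^2 + y^4 + y^2*z^2 + x*y*z - x^2 - 4*y^2 - z^2 + 2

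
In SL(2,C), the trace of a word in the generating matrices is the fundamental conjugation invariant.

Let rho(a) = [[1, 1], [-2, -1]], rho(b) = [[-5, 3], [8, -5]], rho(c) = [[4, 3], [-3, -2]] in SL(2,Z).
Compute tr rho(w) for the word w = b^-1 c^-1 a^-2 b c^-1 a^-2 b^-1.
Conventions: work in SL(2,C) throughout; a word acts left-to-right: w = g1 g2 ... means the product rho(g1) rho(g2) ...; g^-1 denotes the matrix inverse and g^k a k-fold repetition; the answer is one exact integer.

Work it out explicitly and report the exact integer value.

2270

rho(b^-1) = [[-5, -3], [-8, -5]]
... * rho(c^-1) = [[-2, -3], [3, 4]]  ->  [[1, 3], [1, 4]]
... * rho(a^-1) = [[-1, -1], [2, 1]]  ->  [[5, 2], [7, 3]]
... * rho(a^-1) = [[-1, -1], [2, 1]]  ->  [[-1, -3], [-1, -4]]
... * rho(b) = [[-5, 3], [8, -5]]  ->  [[-19, 12], [-27, 17]]
... * rho(c^-1) = [[-2, -3], [3, 4]]  ->  [[74, 105], [105, 149]]
... * rho(a^-1) = [[-1, -1], [2, 1]]  ->  [[136, 31], [193, 44]]
... * rho(a^-1) = [[-1, -1], [2, 1]]  ->  [[-74, -105], [-105, -149]]
... * rho(b^-1) = [[-5, -3], [-8, -5]]  ->  [[1210, 747], [1717, 1060]]
tr = 1210 + 1060 = 2270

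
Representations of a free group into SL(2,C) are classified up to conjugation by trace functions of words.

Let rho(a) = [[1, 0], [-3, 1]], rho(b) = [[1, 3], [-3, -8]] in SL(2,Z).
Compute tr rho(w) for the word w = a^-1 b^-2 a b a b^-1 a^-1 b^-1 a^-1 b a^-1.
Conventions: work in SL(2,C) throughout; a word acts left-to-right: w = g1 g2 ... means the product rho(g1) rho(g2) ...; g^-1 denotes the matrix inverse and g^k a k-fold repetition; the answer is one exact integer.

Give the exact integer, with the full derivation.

1454285

rho(a^-1) = [[1, 0], [3, 1]]
... * rho(b^-1) = [[-8, -3], [3, 1]]  ->  [[-8, -3], [-21, -8]]
... * rho(b^-1) = [[-8, -3], [3, 1]]  ->  [[55, 21], [144, 55]]
... * rho(a) = [[1, 0], [-3, 1]]  ->  [[-8, 21], [-21, 55]]
... * rho(b) = [[1, 3], [-3, -8]]  ->  [[-71, -192], [-186, -503]]
... * rho(a) = [[1, 0], [-3, 1]]  ->  [[505, -192], [1323, -503]]
... * rho(b^-1) = [[-8, -3], [3, 1]]  ->  [[-4616, -1707], [-12093, -4472]]
... * rho(a^-1) = [[1, 0], [3, 1]]  ->  [[-9737, -1707], [-25509, -4472]]
... * rho(b^-1) = [[-8, -3], [3, 1]]  ->  [[72775, 27504], [190656, 72055]]
... * rho(a^-1) = [[1, 0], [3, 1]]  ->  [[155287, 27504], [406821, 72055]]
... * rho(b) = [[1, 3], [-3, -8]]  ->  [[72775, 245829], [190656, 644023]]
... * rho(a^-1) = [[1, 0], [3, 1]]  ->  [[810262, 245829], [2122725, 644023]]
tr = 810262 + 644023 = 1454285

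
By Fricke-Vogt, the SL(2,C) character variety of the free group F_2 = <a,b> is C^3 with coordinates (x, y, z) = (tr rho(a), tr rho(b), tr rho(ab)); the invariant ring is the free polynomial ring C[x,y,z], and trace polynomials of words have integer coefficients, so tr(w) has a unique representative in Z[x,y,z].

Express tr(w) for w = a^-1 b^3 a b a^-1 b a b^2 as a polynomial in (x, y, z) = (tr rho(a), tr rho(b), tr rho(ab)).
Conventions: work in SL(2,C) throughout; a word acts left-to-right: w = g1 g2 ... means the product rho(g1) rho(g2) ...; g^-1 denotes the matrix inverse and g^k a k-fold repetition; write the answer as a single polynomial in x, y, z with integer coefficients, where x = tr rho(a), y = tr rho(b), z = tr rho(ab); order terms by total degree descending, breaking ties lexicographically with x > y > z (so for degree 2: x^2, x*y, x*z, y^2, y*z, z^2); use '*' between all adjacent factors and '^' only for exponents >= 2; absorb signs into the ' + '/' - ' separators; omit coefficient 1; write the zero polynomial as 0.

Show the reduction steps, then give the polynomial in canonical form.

tr(a b a b) = tr(a b) * tr(a b) - tr(1)   [split at repeated a] = z^2 - 2
tr(a b a) = tr(a) * tr(b a) - tr(b) = x*z - y
tr(a b^2 a b) = tr(b) * tr(a b a b) - tr(a b a) = y*z^2 - x*z - y
apply: tr(a^2) = tr(a) * tr(a) - tr(1) = x^2 - 2
tr(a b^2 a) = tr(b) * tr(a^2 b) - tr(a^2) = x*y*z - x^2 - y^2 + 2
use: tr(b a b^2 a b) = tr(b) * tr(a b^2 a b) - tr(a b^2 a) = y^2*z^2 - 2*x*y*z + x^2 - 2
tr(a b^2 a b^3) = tr(b) * tr(b a b^2 a b) - tr(b a b^2 a) = y^3*z^2 - 2*x*y^2*z + x^2*y - y*z^2 + x*z - y
tr(b^3 a b^2 a b) = tr(b) * tr(a b^2 a b^3) - tr(a b^2 a b^2) = y^4*z^2 - 2*x*y^3*z + x^2*y^2 - 2*y^2*z^2 + 3*x*y*z - x^2 - y^2 + 2
use: tr(b^3 a b^2 a b^2) = tr(b) * tr(b^3 a b^2 a b) - tr(b^3 a b^2 a) = y^5*z^2 - 2*x*y^4*z + x^2*y^3 - 3*y^3*z^2 + 5*x*y^2*z - 2*x^2*y - y^3 + y*z^2 - x*z + 3*y
tr(a b a b a b) = tr(a b) * tr(a b a b) - tr(a^-1 b^-1)   [split at repeated a] = z^3 - 3*z
use: tr(b a b) = tr(b) * tr(a b) - tr(a) = y*z - x
apply: tr(a b a b a) = tr(a) * tr(b a b a) - tr(b a b) = x*z^2 - y*z - x
tr(a b^2 a b a b) = tr(b) * tr(a b a b a b) - tr(a b a b a) = y*z^3 - x*z^2 - 2*y*z + x
use: tr(a b a^2) = tr(a) * tr(a b a) - tr(a b) = x^2*z - x*y - z
apply: tr(a b^2 a b a) = tr(b) * tr(a b a^2 b) - tr(a b a^2) = x*y*z^2 - x^2*z - y^2*z + z
tr(a b^2 a b^2 a b) = tr(b) * tr(a b^2 a b a b) - tr(a b^2 a b a) = y^2*z^3 - 2*x*y*z^2 + x^2*z - y^2*z + x*y - z
tr(b a b^2) = tr(b) * tr(a b^2) - tr(a b) = y^2*z - x*y - z
use: tr(a b^2 a^2 b) = tr(a) * tr(b a b^2 a) - tr(b a b^2) = x*y*z^2 - x^2*z - y^2*z + z
apply: tr(a b^2 a^2) = tr(a) * tr(a b^2 a) - tr(a b^2) = x^2*y*z - x^3 - x*y^2 - y*z + 3*x
apply: tr(a b^2 a b^2 a) = tr(b) * tr(a b^2 a^2 b) - tr(a b^2 a^2) = x*y^2*z^2 - 2*x^2*y*z - y^3*z + x^3 + x*y^2 + 2*y*z - 3*x
use: tr(a b^2 a b^2 a b^2) = tr(b) * tr(a b^2 a b^2 a b) - tr(a b^2 a b^2 a) = y^3*z^3 - 3*x*y^2*z^2 + 3*x^2*y*z - x^3 - 3*y*z + 3*x
use: tr(b^3 a b^2 a b^2 a) = tr(b) * tr(a b^2 a b^2 a b^2) - tr(a b^2 a b^2 a b) = y^4*z^3 - 3*x*y^3*z^2 + 3*x^2*y^2*z - y^2*z^3 - x^3*y + 2*x*y*z^2 - x^2*z - 2*y^2*z + 2*x*y + z
apply: tr(b a b^2 a^-1 b^3 a b) = tr(b^3 a b^2 a b^2) * tr(a) - tr(b^3 a b^2 a b^2 a) = x*y^5*z^2 - 2*x^2*y^4*z - y^4*z^3 + x^3*y^3 + 2*x^2*y^2*z + y^2*z^3 - x^3*y - x*y^3 - x*y*z^2 + 2*y^2*z + x*y - z
use: tr(a b a b a b^3) = tr(b) * tr(a b a b a b^2) - tr(a b a b a b) = y^2*z^3 - x*y*z^2 - 2*y^2*z - z^3 + x*y + 3*z
tr(a b a b a b^4) = tr(b) * tr(a b a b a b^3) - tr(a b a b a b^2) = y^3*z^3 - x*y^2*z^2 - 2*y^3*z - 2*y*z^3 + x*y^2 + x*z^2 + 5*y*z - x
use: tr(b^3 a b a b a b^2) = tr(b) * tr(a b a b a b^4) - tr(a b a b a b^3) = y^4*z^3 - x*y^3*z^2 - 2*y^4*z - 3*y^2*z^3 + x*y^3 + 2*x*y*z^2 + 7*y^2*z + z^3 - 2*x*y - 3*z
tr(a b a b a b a b) = tr(a b) * tr(a b a b a b) - tr(a^-1 b^-1 a^-1 b^-1)   [split at repeated a] = z^4 - 4*z^2 + 2
tr(a b a b a b a) = tr(a) * tr(b a b a b a) - tr(b a b a b) = x*z^3 - y*z^2 - 2*x*z + y
apply: tr(a b^2 a b a b a b) = tr(b) * tr(a b a b a b a b) - tr(a b a b a b a) = y*z^4 - x*z^3 - 3*y*z^2 + 2*x*z + y
use: tr(a b a b a^2) = tr(a) * tr(a b a b a) - tr(a b a b) = x^2*z^2 - x*y*z - x^2 - z^2 + 2
apply: tr(a b^2 a b a b a) = tr(b) * tr(a b a b a^2 b) - tr(a b a b a^2) = x*y*z^3 - x^2*z^2 - y^2*z^2 - x*y*z + x^2 + y^2 + z^2 - 2
tr(b a b a b a b^2 a b) = tr(b) * tr(a b^2 a b a b a b) - tr(a b^2 a b a b a) = y^2*z^4 - 2*x*y*z^3 + x^2*z^2 - 2*y^2*z^2 + 3*x*y*z - x^2 - z^2 + 2
use: tr(b^3 a b a b a b^2 a) = tr(b) * tr(b a b a b a b^2 a b) - tr(b a b a b a b^2 a) = y^3*z^4 - 2*x*y^2*z^3 + x^2*y*z^2 - 2*y^3*z^2 - y*z^4 + 3*x*y^2*z + x*z^3 - x^2*y + 2*y*z^2 - 2*x*z + y
tr(b a b^2 a^-1 b^3 a b a) = tr(b^3 a b a b a b^2) * tr(a) - tr(b^3 a b a b a b^2 a) = x*y^4*z^3 - x^2*y^3*z^2 - y^3*z^4 - 2*x*y^4*z - x*y^2*z^3 + x^2*y^3 + x^2*y*z^2 + 2*y^3*z^2 + y*z^4 + 4*x*y^2*z - x^2*y - 2*y*z^2 - x*z - y
use: tr(a^-1 b^3 a b a^-1 b a b^2) = tr(b a b^2 a^-1 b^3 a b) * tr(a) - tr(b a b^2 a^-1 b^3 a b a) = x^2*y^5*z^2 - 2*x^3*y^4*z - 2*x*y^4*z^3 + x^4*y^3 + x^2*y^3*z^2 + y^3*z^4 + 2*x^3*y^2*z + 2*x*y^4*z + 2*x*y^2*z^3 - x^4*y - 2*x^2*y^3 - 2*x^2*y*z^2 - 2*y^3*z^2 - y*z^4 - 2*x*y^2*z + 2*x^2*y + 2*y*z^2 + y

x^2*y^5*z^2 - 2*x^3*y^4*z - 2*x*y^4*z^3 + x^4*y^3 + x^2*y^3*z^2 + y^3*z^4 + 2*x^3*y^2*z + 2*x*y^4*z + 2*x*y^2*z^3 - x^4*y - 2*x^2*y^3 - 2*x^2*y*z^2 - 2*y^3*z^2 - y*z^4 - 2*x*y^2*z + 2*x^2*y + 2*y*z^2 + y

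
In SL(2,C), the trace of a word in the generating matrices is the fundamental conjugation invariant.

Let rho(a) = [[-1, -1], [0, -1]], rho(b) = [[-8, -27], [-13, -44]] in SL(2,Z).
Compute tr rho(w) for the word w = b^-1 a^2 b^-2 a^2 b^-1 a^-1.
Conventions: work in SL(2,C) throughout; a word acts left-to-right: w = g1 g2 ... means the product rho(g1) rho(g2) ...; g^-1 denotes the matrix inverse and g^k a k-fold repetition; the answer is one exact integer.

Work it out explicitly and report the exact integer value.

-2278798

rho(b^-1) = [[-44, 27], [13, -8]]
... * rho(a) = [[-1, -1], [0, -1]]  ->  [[44, 17], [-13, -5]]
... * rho(a) = [[-1, -1], [0, -1]]  ->  [[-44, -61], [13, 18]]
... * rho(b^-1) = [[-44, 27], [13, -8]]  ->  [[1143, -700], [-338, 207]]
... * rho(b^-1) = [[-44, 27], [13, -8]]  ->  [[-59392, 36461], [17563, -10782]]
... * rho(a) = [[-1, -1], [0, -1]]  ->  [[59392, 22931], [-17563, -6781]]
... * rho(a) = [[-1, -1], [0, -1]]  ->  [[-59392, -82323], [17563, 24344]]
... * rho(b^-1) = [[-44, 27], [13, -8]]  ->  [[1543049, -945000], [-456300, 279449]]
... * rho(a^-1) = [[-1, 1], [0, -1]]  ->  [[-1543049, 2488049], [456300, -735749]]
tr = -1543049 + -735749 = -2278798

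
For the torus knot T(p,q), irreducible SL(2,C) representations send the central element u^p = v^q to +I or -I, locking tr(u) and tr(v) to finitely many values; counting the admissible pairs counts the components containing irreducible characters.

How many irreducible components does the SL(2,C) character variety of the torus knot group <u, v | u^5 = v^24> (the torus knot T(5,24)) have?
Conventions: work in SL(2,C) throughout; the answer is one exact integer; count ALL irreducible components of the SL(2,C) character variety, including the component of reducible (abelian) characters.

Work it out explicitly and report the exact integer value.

47

Gamma = < u, v | u^5 = v^24 > (torus knot T(5,24)); the central element u^5 = v^24 acts as +I or -I in any irreducible SL(2,C) representation.
This locks tr(u) to 2*cos(pi*alpha/5), alpha in 1..4, and tr(v) to 2*cos(pi*beta/24), beta in 1..23, on each component of irreducible characters.
Consistency of u^5 = (-1)^alpha I with v^24 = (-1)^beta I forces alpha = beta (mod 2).
Enumerate parity-matched pairs: 2*12 odd-odd plus 2*11 even-even gives 46.
components with irreducible characters: 46; plus the single component of reducible (abelian) characters: total 47.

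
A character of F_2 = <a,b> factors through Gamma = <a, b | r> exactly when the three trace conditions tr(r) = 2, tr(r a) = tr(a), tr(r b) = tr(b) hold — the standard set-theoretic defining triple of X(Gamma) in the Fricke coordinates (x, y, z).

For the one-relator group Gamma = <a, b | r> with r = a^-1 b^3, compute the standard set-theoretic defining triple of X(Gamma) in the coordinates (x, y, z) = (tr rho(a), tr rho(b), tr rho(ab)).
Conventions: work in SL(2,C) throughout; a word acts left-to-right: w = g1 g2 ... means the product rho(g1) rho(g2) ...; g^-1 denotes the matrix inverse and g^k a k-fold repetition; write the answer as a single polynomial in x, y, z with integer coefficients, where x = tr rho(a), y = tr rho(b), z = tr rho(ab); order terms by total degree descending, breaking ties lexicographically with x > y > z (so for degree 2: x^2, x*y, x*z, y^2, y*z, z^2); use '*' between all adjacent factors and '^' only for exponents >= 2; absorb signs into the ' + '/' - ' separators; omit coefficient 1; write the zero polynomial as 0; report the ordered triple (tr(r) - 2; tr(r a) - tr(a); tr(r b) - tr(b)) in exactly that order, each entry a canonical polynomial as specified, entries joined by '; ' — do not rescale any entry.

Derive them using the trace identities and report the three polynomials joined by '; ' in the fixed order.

tr(b^2) = tr(b) tr(b) - tr(1)   [square of b] = y^2 - 2
tr(b^3) = tr(b) tr(b^2) - tr(b)   [square of b] = y^3 - 3*y
tr(b a b) = tr(b) tr(a b) - tr(a)   [square of b] = y*z - x
next, tr(b^3 a) = tr(b) tr(b a b) - tr(b a)   [square of b] = y^2*z - x*y - z
tr(a^-1 b^3) = tr(b^3) tr(a) - tr(b^3 a)   [inverse elimination on a] = x*y^3 - y^2*z - 2*x*y + z
tr(b^4) = tr(b) tr(b^3) - tr(b^2)   [square of b] = y^4 - 4*y^2 + 2
tr(b^4 a) = tr(b) tr(a b^3) - tr(a b^2)   [square of b] = y^3*z - x*y^2 - 2*y*z + x
next, tr(a^-1 b^4) = tr(b^4) tr(a) - tr(b^4 a)   [inverse elimination on a] = x*y^4 - y^3*z - 3*x*y^2 + 2*y*z + x
assemble the triple (tr(r) - 2; tr(r a) - x; tr(r b) - y)

x*y^3 - y^2*z - 2*x*y + z - 2; y^3 - x - 3*y; x*y^4 - y^3*z - 3*x*y^2 + 2*y*z + x - y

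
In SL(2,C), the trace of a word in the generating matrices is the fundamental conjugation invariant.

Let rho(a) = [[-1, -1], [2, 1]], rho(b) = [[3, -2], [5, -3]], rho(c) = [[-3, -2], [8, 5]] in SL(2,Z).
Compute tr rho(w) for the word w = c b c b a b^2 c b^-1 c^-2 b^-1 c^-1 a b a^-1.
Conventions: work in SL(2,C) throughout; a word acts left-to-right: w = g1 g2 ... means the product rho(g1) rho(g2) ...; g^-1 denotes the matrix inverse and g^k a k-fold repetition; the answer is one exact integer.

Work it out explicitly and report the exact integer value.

255817371

rho(c) = [[-3, -2], [8, 5]]
... * rho(b) = [[3, -2], [5, -3]]  ->  [[-19, 12], [49, -31]]
... * rho(c) = [[-3, -2], [8, 5]]  ->  [[153, 98], [-395, -253]]
... * rho(b) = [[3, -2], [5, -3]]  ->  [[949, -600], [-2450, 1549]]
... * rho(a) = [[-1, -1], [2, 1]]  ->  [[-2149, -1549], [5548, 3999]]
... * rho(b) = [[3, -2], [5, -3]]  ->  [[-14192, 8945], [36639, -23093]]
... * rho(b) = [[3, -2], [5, -3]]  ->  [[2149, 1549], [-5548, -3999]]
... * rho(c) = [[-3, -2], [8, 5]]  ->  [[5945, 3447], [-15348, -8899]]
... * rho(b^-1) = [[-3, 2], [-5, 3]]  ->  [[-35070, 22231], [90539, -57393]]
... * rho(c^-1) = [[5, 2], [-8, -3]]  ->  [[-353198, -136833], [911839, 353257]]
... * rho(c^-1) = [[5, 2], [-8, -3]]  ->  [[-671326, -295897], [1733139, 763907]]
... * rho(b^-1) = [[-3, 2], [-5, 3]]  ->  [[3493463, -2230343], [-9018952, 5757999]]
... * rho(c^-1) = [[5, 2], [-8, -3]]  ->  [[35310059, 13677955], [-91158752, -35311901]]
... * rho(a) = [[-1, -1], [2, 1]]  ->  [[-7954149, -21632104], [20534950, 55846851]]
... * rho(b) = [[3, -2], [5, -3]]  ->  [[-132022967, 80804610], [340839105, -208610453]]
... * rho(a^-1) = [[1, 1], [-2, -1]]  ->  [[-293632187, -212827577], [758060011, 549449558]]
tr = -293632187 + 549449558 = 255817371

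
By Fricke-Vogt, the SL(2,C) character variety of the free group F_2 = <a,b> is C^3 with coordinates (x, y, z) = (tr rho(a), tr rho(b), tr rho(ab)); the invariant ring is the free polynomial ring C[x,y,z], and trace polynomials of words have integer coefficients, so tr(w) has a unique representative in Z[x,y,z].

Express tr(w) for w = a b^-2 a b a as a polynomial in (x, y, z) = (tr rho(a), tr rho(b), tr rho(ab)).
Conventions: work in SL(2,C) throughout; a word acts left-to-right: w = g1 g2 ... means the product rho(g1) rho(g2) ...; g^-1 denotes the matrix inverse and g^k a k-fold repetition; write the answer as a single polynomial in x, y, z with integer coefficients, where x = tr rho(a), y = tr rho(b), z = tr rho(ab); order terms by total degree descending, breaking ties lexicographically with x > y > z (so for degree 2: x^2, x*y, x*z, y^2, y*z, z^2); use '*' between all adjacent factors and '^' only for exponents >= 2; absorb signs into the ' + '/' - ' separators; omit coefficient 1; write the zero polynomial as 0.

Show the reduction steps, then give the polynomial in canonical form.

x^2*y^2*z - x*y^3 - x*y*z^2 - x^2*z + 2*x*y + z

tr(b a^2) = tr(a)*tr(b a) - tr(b) = x*z - y
reduce: tr(a b a^2) = tr(a)*tr(b a^2) - tr(b a) = x^2*z - x*y - z
reduce: tr(b a b a) = tr(b a)*tr(b a) - tr(1)   [split at repeated b] = z^2 - 2
reduce: tr(b a b) = tr(b)*tr(a b) - tr(a) = y*z - x
tr(a b a^2 b) = tr(a)*tr(b a b a) - tr(b a b) = x*z^2 - y*z - x
tr(a b a^2 b^-1) = tr(a b a^2)*tr(b) - tr(a b a^2 b) = x^2*y*z - x*y^2 - x*z^2 + x
so tr(a b^-2 a b a) = tr(a b a^2 b^-1)*tr(b) - tr(a b a^2) = x^2*y^2*z - x*y^3 - x*y*z^2 - x^2*z + 2*x*y + z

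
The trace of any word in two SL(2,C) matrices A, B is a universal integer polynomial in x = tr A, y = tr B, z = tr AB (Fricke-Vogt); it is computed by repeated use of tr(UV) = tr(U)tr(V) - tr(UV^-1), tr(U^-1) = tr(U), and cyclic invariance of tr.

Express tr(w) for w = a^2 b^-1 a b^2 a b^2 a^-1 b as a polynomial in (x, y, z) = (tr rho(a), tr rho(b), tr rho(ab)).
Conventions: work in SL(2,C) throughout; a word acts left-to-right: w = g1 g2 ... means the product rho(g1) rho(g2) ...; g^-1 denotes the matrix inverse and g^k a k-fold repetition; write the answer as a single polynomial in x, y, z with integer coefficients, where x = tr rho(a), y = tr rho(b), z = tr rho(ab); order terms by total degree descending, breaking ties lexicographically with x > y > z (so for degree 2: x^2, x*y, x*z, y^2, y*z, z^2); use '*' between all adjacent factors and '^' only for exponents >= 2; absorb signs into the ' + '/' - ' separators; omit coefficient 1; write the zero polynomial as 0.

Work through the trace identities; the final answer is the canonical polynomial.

x^3*y^4*z^2 - 2*x^4*y^3*z - x^2*y^5*z - 2*x^2*y^3*z^3 + x^5*y^2 + x^3*y^4 + 3*x^3*y^2*z^2 + x*y^4*z^2 + x*y^2*z^4 - x^4*y*z + 3*x^2*y^3*z - x^2*y*z^3 - 4*x^3*y^2 - 3*x*y^2*z^2 + 3*x^2*y*z - y^3*z - x*z^2 + 2*y*z + x

and trace(a b a b) = trace(b a) * trace(b a) - trace(1)   [split at repeated b] = z^2 - 2
next, trace(a b a) = trace(a) * trace(b a) - trace(b) = x*z - y
trace(b^2 a b a) = trace(b) * trace(a b a b) - trace(a b a) = y*z^2 - x*z - y
next, trace(a b^2) = trace(b) * trace(a b) - trace(a) = y*z - x
next, trace(b^2 a b) = trace(b) * trace(a b^2) - trace(a b) = y^2*z - x*y - z
next, trace(a^2 b^2 a b) = trace(a) * trace(b^2 a b a) - trace(b^2 a b) = x*y*z^2 - x^2*z - y^2*z + z
and trace(b^2) = trace(b) * trace(b) - trace(1) = y^2 - 2
trace(a b^2 a) = trace(a) * trace(b^2 a) - trace(b^2) = x*y*z - x^2 - y^2 + 2
trace(a^2 b^2 a) = trace(a) * trace(a b^2 a) - trace(a b^2) = x^2*y*z - x^3 - x*y^2 - y*z + 3*x
trace(b^2 a b^2 a^2) = trace(b) * trace(a^2 b^2 a b) - trace(a^2 b^2 a) = x*y^2*z^2 - 2*x^2*y*z - y^3*z + x^3 + x*y^2 + 2*y*z - 3*x
and trace(b^2 a b^2 a) = trace(b) * trace(a b^2 a b) - trace(a b^2 a) = y^2*z^2 - 2*x*y*z + x^2 - 2
and trace(a^3 b^2 a b^2) = trace(a) * trace(b^2 a b^2 a^2) - trace(b^2 a b^2 a) = x^2*y^2*z^2 - 2*x^3*y*z - x*y^3*z + x^4 + x^2*y^2 - y^2*z^2 + 4*x*y*z - 4*x^2 + 2
and trace(a^3 b^2 a b) = trace(a) * trace(a b^2 a b a) - trace(a b^2 a b) = x^2*y*z^2 - x^3*z - x*y^2*z - y*z^2 + 2*x*z + y
and trace(a b^2 a b^3 a^2) = trace(b) * trace(a^3 b^2 a b^2) - trace(a^3 b^2 a b) = x^2*y^3*z^2 - 2*x^3*y^2*z - x*y^4*z + x^4*y + x^2*y^3 - x^2*y*z^2 - y^3*z^2 + x^3*z + 5*x*y^2*z - 4*x^2*y + y*z^2 - 2*x*z + y
and trace(a b a b a b) = trace(a b) * trace(a b a b) - trace(a^-1 b^-1)   [split at repeated a] = z^3 - 3*z
next, trace(a b a b a) = trace(a) * trace(b a b a) - trace(b a b) = x*z^2 - y*z - x
and trace(b a b^2 a b a) = trace(b) * trace(a b a b a b) - trace(a b a b a) = y*z^3 - x*z^2 - 2*y*z + x
trace(a^2 b a b^2 a b) = trace(a) * trace(b a b^2 a b a) - trace(b a b^2 a b) = x*y*z^3 - x^2*z^2 - y^2*z^2 + 2
trace(a^3 b a b) = trace(a) * trace(a b a b a) - trace(a b a b) = x^2*z^2 - x*y*z - x^2 - z^2 + 2
trace(a^2 b a) = trace(a) * trace(a b a) - trace(a b) = x^2*z - x*y - z
next, trace(a^3 b a) = trace(a) * trace(a^2 b a) - trace(a^2 b) = x^3*z - x^2*y - 2*x*z + y
trace(a^2 b a b^2 a) = trace(b) * trace(a^3 b a b) - trace(a^3 b a) = x^2*y*z^2 - x^3*z - x*y^2*z - y*z^2 + 2*x*z + y
trace(b a^2 b a b^2 a b) = trace(b) * trace(a^2 b a b^2 a b) - trace(a^2 b a b^2 a) = x*y^2*z^3 - 2*x^2*y*z^2 - y^3*z^2 + x^3*z + x*y^2*z + y*z^2 - 2*x*z + y
trace(a b^2 a b^3 a^2 b) = trace(b) * trace(b a^2 b a b^2 a b) - trace(b a^2 b a b^2 a) = x*y^3*z^3 - 2*x^2*y^2*z^2 - y^4*z^2 + x^3*y*z + x*y^3*z - x*y*z^3 + x^2*z^2 + 2*y^2*z^2 - 2*x*y*z + y^2 - 2
trace(b a^2 b^-1 a b^2 a b^2) = trace(a b^2 a b^3 a^2) * trace(b) - trace(a b^2 a b^3 a^2 b) = x^2*y^4*z^2 - 2*x^3*y^3*z - x*y^5*z - x*y^3*z^3 + x^4*y^2 + x^2*y^4 + x^2*y^2*z^2 + 4*x*y^3*z + x*y*z^3 - 4*x^2*y^2 - x^2*z^2 - y^2*z^2 + 2
trace(b^2 a b a b) = trace(b) * trace(b a b a b) - trace(b a b a) = y^2*z^2 - x*y*z - y^2 - z^2 + 2
trace(a b a^2 b^2 a b) = trace(a) * trace(b^2 a b a b a) - trace(b^2 a b a b) = x*y*z^3 - x^2*z^2 - y^2*z^2 - x*y*z + x^2 + y^2 + z^2 - 2
and trace(b a^2 b^2) = trace(b) * trace(b a^2 b) - trace(b a^2) = x*y^2*z - x^2*y - y^3 - x*z + 3*y
trace(a b a^2 b^2 a) = trace(a) * trace(b a^2 b^2 a) - trace(b a^2 b^2) = x^2*y*z^2 - x^3*z - 2*x*y^2*z + x^2*y + y^3 + 2*x*z - 3*y
next, trace(b^2 a b^2 a b a^2) = trace(b) * trace(a b a^2 b^2 a b) - trace(a b a^2 b^2 a) = x*y^2*z^3 - 2*x^2*y*z^2 - y^3*z^2 + x^3*z + x*y^2*z + y*z^2 - 2*x*z + y
and trace(b^2 a b^2 a b a) = trace(b) * trace(a b^2 a b a b) - trace(a b^2 a b a) = y^2*z^3 - 2*x*y*z^2 + x^2*z - y^2*z + x*y - z
trace(a b^2 a b^2 a b a^2) = trace(a) * trace(b^2 a b^2 a b a^2) - trace(b^2 a b^2 a b a) = x^2*y^2*z^3 - 2*x^3*y*z^2 - x*y^3*z^2 + x^4*z + x^2*y^2*z - y^2*z^3 + 3*x*y*z^2 - 3*x^2*z + y^2*z + z
next, trace(a b a b a b a b) = trace(b a b a) * trace(b a b a) - trace(1)   [split at repeated b] = z^4 - 4*z^2 + 2
trace(a b a b a b a) = trace(a) * trace(b a b a b a) - trace(b a b a b) = x*z^3 - y*z^2 - 2*x*z + y
trace(b a b a b^2 a b a) = trace(b) * trace(a b a b a b a b) - trace(a b a b a b a) = y*z^4 - x*z^3 - 3*y*z^2 + 2*x*z + y
trace(a b^2 a b a^2 b a b) = trace(a) * trace(b a b a b^2 a b a) - trace(b a b a b^2 a b) = x*y*z^4 - x^2*z^3 - y^2*z^3 - x*y*z^2 + x^2*z + y^2*z + z
trace(b^2 a b a^2 b) = trace(b) * trace(a b a^2 b^2) - trace(a b a^2 b) = x*y^2*z^2 - x^2*y*z - y^3*z - x*z^2 + 2*y*z + x
trace(a b^2 a b a^2 b a) = trace(a) * trace(b^2 a b a^2 b a) - trace(b^2 a b a^2 b) = x^2*y*z^3 - x^3*z^2 - 2*x*y^2*z^2 + x^2*y*z + y^3*z + x*z^2 - 2*y*z + x
and trace(a b^2 a b^2 a b a^2 b) = trace(b) * trace(a b^2 a b a^2 b a b) - trace(a b^2 a b a^2 b a) = x*y^2*z^4 - 2*x^2*y*z^3 - y^3*z^3 + x^3*z^2 + x*y^2*z^2 - x*z^2 + 3*y*z - x
trace(b a^2 b^-1 a b^2 a b^2 a) = trace(a b^2 a b^2 a b a^2) * trace(b) - trace(a b^2 a b^2 a b a^2 b) = x^2*y^3*z^3 - 2*x^3*y^2*z^2 - x*y^4*z^2 - x*y^2*z^4 + x^4*y*z + x^2*y^3*z + 2*x^2*y*z^3 - x^3*z^2 + 2*x*y^2*z^2 - 3*x^2*y*z + y^3*z + x*z^2 - 2*y*z + x
trace(a^2 b^-1 a b^2 a b^2 a^-1 b) = trace(b a^2 b^-1 a b^2 a b^2) * trace(a) - trace(b a^2 b^-1 a b^2 a b^2 a) = x^3*y^4*z^2 - 2*x^4*y^3*z - x^2*y^5*z - 2*x^2*y^3*z^3 + x^5*y^2 + x^3*y^4 + 3*x^3*y^2*z^2 + x*y^4*z^2 + x*y^2*z^4 - x^4*y*z + 3*x^2*y^3*z - x^2*y*z^3 - 4*x^3*y^2 - 3*x*y^2*z^2 + 3*x^2*y*z - y^3*z - x*z^2 + 2*y*z + x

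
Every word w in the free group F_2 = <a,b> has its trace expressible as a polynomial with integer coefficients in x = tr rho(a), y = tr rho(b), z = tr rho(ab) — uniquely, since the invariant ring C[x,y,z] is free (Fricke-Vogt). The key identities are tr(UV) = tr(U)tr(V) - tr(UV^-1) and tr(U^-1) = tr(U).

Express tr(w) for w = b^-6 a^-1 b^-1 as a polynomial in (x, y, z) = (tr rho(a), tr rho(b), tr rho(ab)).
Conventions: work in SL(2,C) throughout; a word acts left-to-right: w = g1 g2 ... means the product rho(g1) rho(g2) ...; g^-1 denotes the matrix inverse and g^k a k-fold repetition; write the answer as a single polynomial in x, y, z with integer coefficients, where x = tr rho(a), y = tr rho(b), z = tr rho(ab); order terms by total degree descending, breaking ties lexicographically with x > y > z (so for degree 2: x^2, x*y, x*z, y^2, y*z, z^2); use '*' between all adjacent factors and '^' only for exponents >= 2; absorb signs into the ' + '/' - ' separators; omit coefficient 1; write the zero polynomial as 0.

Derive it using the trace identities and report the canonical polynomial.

next, trace(b^-1) = trace(b) = y
next, trace(b^-2) = trace(b^-1) * trace(b) - trace(1)   [inverse elimination on b] = y^2 - 2
trace(b^-3) = trace(b^-2) * trace(b) - trace(b^-1)   [inverse elimination on b] = y^3 - 3*y
and trace(b^-4) = trace(b^-3) * trace(b) - trace(b^-2)   [inverse elimination on b] = y^4 - 4*y^2 + 2
trace(b^-5) = trace(b^-4) * trace(b) - trace(b^-3)   [inverse elimination on b] = y^5 - 5*y^3 + 5*y
and trace(a b^-1) = trace(a) * trace(b) - trace(a b)   [inverse elimination on b] = x*y - z
and trace(a b^-2) = trace(a b^-1) * trace(b) - trace(a)   [inverse elimination on b] = x*y^2 - y*z - x
trace(b^-2 a b^-1) = trace(a b^-2) * trace(b) - trace(a b^-1)   [inverse elimination on b] = x*y^3 - y^2*z - 2*x*y + z
trace(b^-3 a b^-1) = trace(b^-2 a b^-1) * trace(b) - trace(b^-2 a)   [inverse elimination on b] = x*y^4 - y^3*z - 3*x*y^2 + 2*y*z + x
next, trace(b^-5 a) = trace(b^-3 a b^-1) * trace(b) - trace(b^-3 a)   [inverse elimination on b] = x*y^5 - y^4*z - 4*x*y^3 + 3*y^2*z + 3*x*y - z
and trace(a^-1 b^-5) = trace(b^-5) * trace(a) - trace(b^-5 a)   [inverse elimination on a] = y^4*z - x*y^3 - 3*y^2*z + 2*x*y + z
next, trace(a^-1 b^-4) = trace(b^-4) * trace(a) - trace(b^-4 a)   [inverse elimination on a] = y^3*z - x*y^2 - 2*y*z + x
and trace(b^-3 a^-1 b^-3) = trace(a^-1 b^-5) * trace(b) - trace(a^-1 b^-4)   [inverse elimination on b] = y^5*z - x*y^4 - 4*y^3*z + 3*x*y^2 + 3*y*z - x
and trace(b^-6 a^-1 b^-1) = trace(b^-3 a^-1 b^-3) * trace(b) - trace(b^-3 a^-1 b^-2)   [inverse elimination on b] = y^6*z - x*y^5 - 5*y^4*z + 4*x*y^3 + 6*y^2*z - 3*x*y - z

y^6*z - x*y^5 - 5*y^4*z + 4*x*y^3 + 6*y^2*z - 3*x*y - z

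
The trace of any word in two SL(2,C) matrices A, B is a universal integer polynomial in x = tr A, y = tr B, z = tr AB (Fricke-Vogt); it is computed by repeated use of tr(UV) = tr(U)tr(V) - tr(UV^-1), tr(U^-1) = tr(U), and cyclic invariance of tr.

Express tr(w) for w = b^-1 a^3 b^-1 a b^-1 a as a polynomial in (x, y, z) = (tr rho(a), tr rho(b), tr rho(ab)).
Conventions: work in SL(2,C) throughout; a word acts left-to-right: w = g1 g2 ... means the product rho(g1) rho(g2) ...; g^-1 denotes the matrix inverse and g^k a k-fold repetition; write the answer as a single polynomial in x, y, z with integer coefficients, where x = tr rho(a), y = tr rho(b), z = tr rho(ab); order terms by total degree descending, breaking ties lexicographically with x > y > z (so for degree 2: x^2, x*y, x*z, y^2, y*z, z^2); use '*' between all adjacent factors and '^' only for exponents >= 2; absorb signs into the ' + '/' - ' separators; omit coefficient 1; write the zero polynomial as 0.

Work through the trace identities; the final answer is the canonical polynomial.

so trace(a^2) = trace(a) * trace(a) - trace(1) = x^2 - 2
reduce: trace(a^3) = trace(a) * trace(a^2) - trace(a) = x^3 - 3*x
trace(a^4) = trace(a) * trace(a^3) - trace(a^2) = x^4 - 4*x^2 + 2
trace(a^5) = trace(a) * trace(a^4) - trace(a^3) = x^5 - 5*x^3 + 5*x
so trace(a b a) = trace(a) * trace(b a) - trace(b) = x*z - y
trace(a^2 b a) = trace(a) * trace(a b a) - trace(a b) = x^2*z - x*y - z
trace(a^3 b a) = trace(a) * trace(a^2 b a) - trace(a^2 b) = x^3*z - x^2*y - 2*x*z + y
so trace(a^5 b) = trace(a) * trace(a^3 b a) - trace(a^3 b) = x^4*z - x^3*y - 3*x^2*z + 2*x*y + z
trace(a b^-1 a^4) = trace(a^5) * trace(b) - trace(a^5 b) = x^5*y - x^4*z - 4*x^3*y + 3*x^2*z + 3*x*y - z
so trace(b a b a) = trace(b a) * trace(b a) - trace(1)   [split at repeated b] = z^2 - 2
trace(b a b) = trace(b) * trace(a b) - trace(a) = y*z - x
reduce: trace(a b a b a) = trace(a) * trace(b a b a) - trace(b a b) = x*z^2 - y*z - x
reduce: trace(b a b a^3) = trace(a) * trace(a b a b a) - trace(a b a b) = x^2*z^2 - x*y*z - x^2 - z^2 + 2
trace(a^4 b a b) = trace(a) * trace(b a b a^3) - trace(b a b a^2) = x^3*z^2 - x^2*y*z - x^3 - 2*x*z^2 + y*z + 3*x
reduce: trace(a b^-1 a^4 b) = trace(a^4 b a) * trace(b) - trace(a^4 b a b) = x^4*y*z - x^3*y^2 - x^3*z^2 - 2*x^2*y*z + x^3 + 2*x*y^2 + 2*x*z^2 - 3*x
so trace(a b^-1 a b^-1 a^3) = trace(a b^-1 a^4) * trace(b) - trace(a b^-1 a^4 b) = x^5*y^2 - 2*x^4*y*z - 3*x^3*y^2 + x^3*z^2 + 5*x^2*y*z - x^3 + x*y^2 - 2*x*z^2 - y*z + 3*x
trace(b a^2 b) = trace(b) * trace(a^2 b) - trace(a^2) = x*y*z - x^2 - y^2 + 2
so trace(b a^2 b a^2) = trace(a) * trace(b a^2 b a) - trace(b a^2 b) = x^2*z^2 - 2*x*y*z + y^2 - 2
trace(a^3 b a^2 b) = trace(a) * trace(b a^2 b a^2) - trace(b a^2 b a) = x^3*z^2 - 2*x^2*y*z + x*y^2 - x*z^2 + y*z - x
trace(a b^-1 a^3 b a) = trace(a^3 b a^2) * trace(b) - trace(a^3 b a^2 b) = x^4*y*z - x^3*y^2 - x^3*z^2 - x^2*y*z + x*y^2 + x*z^2 + x
trace(b a b a b a) = trace(b a b a) * trace(b a) - trace(a b)   [split at repeated b] = z^3 - 3*z
trace(b a b a b) = trace(b) * trace(a b a b) - trace(a b a) = y*z^2 - x*z - y
trace(b a b a b a^2) = trace(a) * trace(b a b a b a) - trace(b a b a b) = x*z^3 - y*z^2 - 2*x*z + y
trace(a^3 b a b a b) = trace(a) * trace(b a b a b a^2) - trace(b a b a b a) = x^2*z^3 - x*y*z^2 - 2*x^2*z - z^3 + x*y + 3*z
so trace(a b^-1 a^3 b a b) = trace(a^3 b a b a) * trace(b) - trace(a^3 b a b a b) = x^3*y*z^2 - x^2*y^2*z - x^2*z^3 - x^3*y - x*y*z^2 + 2*x^2*z + y^2*z + z^3 + 2*x*y - 3*z
trace(a b^-1 a b^-1 a^3 b) = trace(a b^-1 a^3 b a) * trace(b) - trace(a b^-1 a^3 b a b) = x^4*y^2*z - x^3*y^3 - 2*x^3*y*z^2 + x^2*z^3 + x^3*y + x*y^3 + 2*x*y*z^2 - 2*x^2*z - y^2*z - z^3 - x*y + 3*z
reduce: trace(b^-1 a^3 b^-1 a b^-1 a) = trace(a b^-1 a b^-1 a^3) * trace(b) - trace(a b^-1 a b^-1 a^3 b) = x^5*y^3 - 3*x^4*y^2*z - 2*x^3*y^3 + 3*x^3*y*z^2 + 5*x^2*y^2*z - x^2*z^3 - 2*x^3*y - 4*x*y*z^2 + 2*x^2*z + z^3 + 4*x*y - 3*z

x^5*y^3 - 3*x^4*y^2*z - 2*x^3*y^3 + 3*x^3*y*z^2 + 5*x^2*y^2*z - x^2*z^3 - 2*x^3*y - 4*x*y*z^2 + 2*x^2*z + z^3 + 4*x*y - 3*z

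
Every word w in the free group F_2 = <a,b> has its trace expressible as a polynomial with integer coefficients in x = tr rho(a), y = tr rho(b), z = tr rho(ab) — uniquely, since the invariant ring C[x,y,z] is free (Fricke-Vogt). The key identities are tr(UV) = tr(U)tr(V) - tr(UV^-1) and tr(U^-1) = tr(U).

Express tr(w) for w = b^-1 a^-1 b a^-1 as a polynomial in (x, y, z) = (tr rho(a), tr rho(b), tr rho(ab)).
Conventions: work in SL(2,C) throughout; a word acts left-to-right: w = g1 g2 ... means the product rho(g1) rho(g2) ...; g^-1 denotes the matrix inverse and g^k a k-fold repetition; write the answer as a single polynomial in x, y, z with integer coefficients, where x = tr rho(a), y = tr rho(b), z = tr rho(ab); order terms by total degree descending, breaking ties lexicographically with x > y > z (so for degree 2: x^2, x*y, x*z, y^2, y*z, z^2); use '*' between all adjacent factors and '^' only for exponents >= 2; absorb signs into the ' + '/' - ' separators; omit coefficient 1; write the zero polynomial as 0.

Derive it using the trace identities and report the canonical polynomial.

x*y*z - y^2 - z^2 + 2

tr(a^-1) = tr(a) = x
use: tr(a b a) = tr(a)*tr(b a) - tr(b)  (reduce the a square) = x*z - y
tr(a b a b) = tr(a b)*tr(a b) - tr(1)  (split on a) = z^2 - 2
tr(b a b^-1 a) = tr(a b a)*tr(b) - tr(a b a b)  (eliminate b^-1) = x*y*z - y^2 - z^2 + 2
tr(b^-1 a^-1 b a) = tr(b a b^-1)*tr(a) - tr(b a b^-1 a)  (eliminate a^-1) = -x*y*z + x^2 + y^2 + z^2 - 2
use: tr(b^-1 a^-1 b a^-1) = tr(b^-1 a^-1 b)*tr(a) - tr(b^-1 a^-1 b a)  (eliminate a^-1) = x*y*z - y^2 - z^2 + 2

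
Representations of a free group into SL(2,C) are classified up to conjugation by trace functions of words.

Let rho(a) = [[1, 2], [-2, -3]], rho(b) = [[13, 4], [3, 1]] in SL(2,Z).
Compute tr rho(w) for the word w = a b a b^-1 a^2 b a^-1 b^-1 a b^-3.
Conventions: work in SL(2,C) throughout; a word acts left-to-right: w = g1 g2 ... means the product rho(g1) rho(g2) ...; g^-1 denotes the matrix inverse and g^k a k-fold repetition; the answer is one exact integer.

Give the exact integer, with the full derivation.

rho(a) = [[1, 2], [-2, -3]]
... * rho(b) = [[13, 4], [3, 1]]  ->  [[19, 6], [-35, -11]]
... * rho(a) = [[1, 2], [-2, -3]]  ->  [[7, 20], [-13, -37]]
... * rho(b^-1) = [[1, -4], [-3, 13]]  ->  [[-53, 232], [98, -429]]
... * rho(a) = [[1, 2], [-2, -3]]  ->  [[-517, -802], [956, 1483]]
... * rho(a) = [[1, 2], [-2, -3]]  ->  [[1087, 1372], [-2010, -2537]]
... * rho(b) = [[13, 4], [3, 1]]  ->  [[18247, 5720], [-33741, -10577]]
... * rho(a^-1) = [[-3, -2], [2, 1]]  ->  [[-43301, -30774], [80069, 56905]]
... * rho(b^-1) = [[1, -4], [-3, 13]]  ->  [[49021, -226858], [-90646, 419489]]
... * rho(a) = [[1, 2], [-2, -3]]  ->  [[502737, 778616], [-929624, -1439759]]
... * rho(b^-1) = [[1, -4], [-3, 13]]  ->  [[-1833111, 8111060], [3389653, -14998371]]
... * rho(b^-1) = [[1, -4], [-3, 13]]  ->  [[-26166291, 112776224], [48384766, -208537435]]
... * rho(b^-1) = [[1, -4], [-3, 13]]  ->  [[-364494963, 1570756076], [673997071, -2904525719]]
tr = -364494963 + -2904525719 = -3269020682

-3269020682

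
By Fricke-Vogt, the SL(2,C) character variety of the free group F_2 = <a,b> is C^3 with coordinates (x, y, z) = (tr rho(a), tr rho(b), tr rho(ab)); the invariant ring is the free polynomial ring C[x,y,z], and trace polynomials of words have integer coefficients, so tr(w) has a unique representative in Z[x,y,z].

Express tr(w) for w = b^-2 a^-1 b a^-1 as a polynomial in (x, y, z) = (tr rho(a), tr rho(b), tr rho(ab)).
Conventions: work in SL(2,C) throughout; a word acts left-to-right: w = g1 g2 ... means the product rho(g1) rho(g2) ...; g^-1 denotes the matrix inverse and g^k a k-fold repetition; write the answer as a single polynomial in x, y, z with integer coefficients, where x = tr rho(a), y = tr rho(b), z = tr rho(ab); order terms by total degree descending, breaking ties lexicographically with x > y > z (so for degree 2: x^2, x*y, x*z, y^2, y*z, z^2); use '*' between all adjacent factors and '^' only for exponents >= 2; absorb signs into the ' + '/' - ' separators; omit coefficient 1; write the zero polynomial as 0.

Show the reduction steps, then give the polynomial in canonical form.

x*y^2*z - x^2*y - y^3 - y*z^2 + x*z + 3*y

trace(b a^-1) = trace(b) trace(a) - trace(b a)   [inverse elimination on a] = x*y - z
trace(a^-1 b a^-1) = trace(b a^-1) trace(a) - trace(b)   [inverse elimination on a] = x^2*y - x*z - y
and trace(b^2) = trace(b) trace(b) - trace(1)   [square of b] = y^2 - 2
next, trace(b^2 a) = trace(b) trace(a b) - trace(a)   [square of b] = y*z - x
next, trace(b a^-1 b) = trace(b^2) trace(a) - trace(b^2 a)   [inverse elimination on a] = x*y^2 - y*z - x
trace(b a b a) = trace(b a) trace(b a) - trace(1)   [split at a repeated b] = z^2 - 2
trace(b a^-1 b a) = trace(b a b) trace(a) - trace(b a b a)   [inverse elimination on a] = x*y*z - x^2 - z^2 + 2
trace(a^-1 b a^-1 b) = trace(b a^-1 b) trace(a) - trace(b a^-1 b a)   [inverse elimination on a] = x^2*y^2 - 2*x*y*z + z^2 - 2
trace(b^-1 a^-1 b a^-1) = trace(a^-1 b a^-1) trace(b) - trace(a^-1 b a^-1 b)   [inverse elimination on b] = x*y*z - y^2 - z^2 + 2
trace(b^-2 a^-1 b a^-1) = trace(b^-1 a^-1 b a^-1) trace(b) - trace(b^-1 a^-1 b a^-1 b)   [inverse elimination on b] = x*y^2*z - x^2*y - y^3 - y*z^2 + x*z + 3*y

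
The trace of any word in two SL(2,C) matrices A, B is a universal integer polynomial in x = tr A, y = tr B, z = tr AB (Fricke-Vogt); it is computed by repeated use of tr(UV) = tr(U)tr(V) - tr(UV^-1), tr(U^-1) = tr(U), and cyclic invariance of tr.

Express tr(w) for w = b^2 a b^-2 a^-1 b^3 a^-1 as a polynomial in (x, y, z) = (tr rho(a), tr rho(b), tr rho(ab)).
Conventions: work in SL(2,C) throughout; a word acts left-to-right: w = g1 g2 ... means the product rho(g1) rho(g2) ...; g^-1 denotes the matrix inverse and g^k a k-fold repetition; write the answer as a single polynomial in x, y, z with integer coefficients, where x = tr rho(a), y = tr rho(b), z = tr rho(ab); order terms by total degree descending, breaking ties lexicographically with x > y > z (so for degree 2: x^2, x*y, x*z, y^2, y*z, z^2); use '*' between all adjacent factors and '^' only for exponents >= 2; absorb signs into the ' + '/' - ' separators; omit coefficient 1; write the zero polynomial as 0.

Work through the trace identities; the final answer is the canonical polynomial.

tr(b a b) = tr(b) tr(a b) - tr(a) = y*z - x
tr(b^2 a b) = tr(b) tr(b a b) - tr(b a) = y^2*z - x*y - z
tr(a b a b) = tr(b a) tr(b a) - tr(1)   [split at repeated b] = z^2 - 2
tr(a b a) = tr(a) tr(b a) - tr(b) = x*z - y
tr(b^2 a b a) = tr(b) tr(a b a b) - tr(a b a) = y*z^2 - x*z - y
tr(b a^-1 b^2 a) = tr(b^2 a b) tr(a) - tr(b^2 a b a) = x*y^2*z - x^2*y - y*z^2 + y
tr(b^4 a) = tr(b) tr(b^2 a b) - tr(b^2 a) = y^3*z - x*y^2 - 2*y*z + x
tr(b^2) = tr(b) tr(b) - tr(1) = y^2 - 2
tr(b^3) = tr(b) tr(b^2) - tr(b) = y^3 - 3*y
tr(b^4) = tr(b) tr(b^3) - tr(b^2) = y^4 - 4*y^2 + 2
tr(b^2 a^2 b^2) = tr(a) tr(b^4 a) - tr(b^4) = x*y^3*z - x^2*y^2 - y^4 - 2*x*y*z + x^2 + 4*y^2 - 2
tr(a^2) = tr(a) tr(a) - tr(1) = x^2 - 2
tr(a^2 b^2) = tr(b) tr(a^2 b) - tr(a^2) = x*y*z - x^2 - y^2 + 2
tr(b^2 a^2 b) = tr(b) tr(a^2 b^2) - tr(a^2 b) = x*y^2*z - x^2*y - y^3 - x*z + 3*y
tr(a b^5 a) = tr(b) tr(b^2 a^2 b^2) - tr(b^2 a^2 b) = x*y^4*z - x^2*y^3 - y^5 - 3*x*y^2*z + 2*x^2*y + 5*y^3 + x*z - 5*y
tr(b a b a b^2) = tr(b) tr(b a b a b) - tr(b a b a) = y^2*z^2 - x*y*z - y^2 - z^2 + 2
tr(b a b a b^3) = tr(b) tr(b a b a b^2) - tr(b a b a b) = y^3*z^2 - x*y^2*z - y^3 - 2*y*z^2 + x*z + 3*y
tr(a b^5 a b) = tr(b) tr(b a b a b^3) - tr(b a b a b^2) = y^4*z^2 - x*y^3*z - y^4 - 3*y^2*z^2 + 2*x*y*z + 4*y^2 + z^2 - 2
tr(b^2 a b^-1 a b^3) = tr(a b^5 a) tr(b) - tr(a b^5 a b) = x*y^5*z - x^2*y^4 - y^6 - y^4*z^2 - 2*x*y^3*z + 2*x^2*y^2 + 6*y^4 + 3*y^2*z^2 - x*y*z - 9*y^2 - z^2 + 2
tr(b^2 a b^2 a) = tr(b) tr(a b^2 a b) - tr(a b^2 a) = y^2*z^2 - 2*x*y*z + x^2 - 2
tr(b a b^2 a^2 b) = tr(a) tr(b^2 a b^2 a) - tr(b^2 a b^2) = x*y^2*z^2 - 2*x^2*y*z - y^3*z + x^3 + x*y^2 + 2*y*z - 3*x
tr(b a b^2 a^2) = tr(a) tr(b a b^2 a) - tr(b a b^2) = x*y*z^2 - x^2*z - y^2*z + z
tr(a b^3 a b^2 a) = tr(b) tr(b a b^2 a^2 b) - tr(b a b^2 a^2) = x*y^3*z^2 - 2*x^2*y^2*z - y^4*z + x^3*y + x*y^3 - x*y*z^2 + x^2*z + 3*y^2*z - 3*x*y - z
tr(a b a b a b) = tr(a b a b) tr(a b) - tr(b a)   [split at repeated a] = z^3 - 3*z
tr(a b a b a) = tr(a) tr(b a b a) - tr(b a b) = x*z^2 - y*z - x
tr(a b^2 a b a b) = tr(b) tr(a b a b a b) - tr(a b a b a) = y*z^3 - x*z^2 - 2*y*z + x
tr(a b^2 a b a) = tr(a) tr(b^2 a b a) - tr(b^2 a b) = x*y*z^2 - x^2*z - y^2*z + z
tr(b a b^2 a b a b) = tr(b) tr(a b^2 a b a b) - tr(a b^2 a b a) = y^2*z^3 - 2*x*y*z^2 + x^2*z - y^2*z + x*y - z
tr(a b^3 a b^2 a b) = tr(b) tr(b a b^2 a b a b) - tr(b a b^2 a b a) = y^3*z^3 - 2*x*y^2*z^2 + x^2*y*z - y^3*z - y*z^3 + x*y^2 + x*z^2 + y*z - x
tr(b^2 a b^-1 a b^3 a) = tr(a b^3 a b^2 a) tr(b) - tr(a b^3 a b^2 a b) = x*y^4*z^2 - 2*x^2*y^3*z - y^5*z - y^3*z^3 + x^3*y^2 + x*y^4 + x*y^2*z^2 + 4*y^3*z + y*z^3 - 4*x*y^2 - x*z^2 - 2*y*z + x
tr(b^-1 a b^3 a^-1 b^2 a) = tr(b^2 a b^-1 a b^3) tr(a) - tr(b^2 a b^-1 a b^3 a) = x^2*y^5*z - x^3*y^4 - x*y^6 - 2*x*y^4*z^2 + y^5*z + y^3*z^3 + x^3*y^2 + 5*x*y^4 + 2*x*y^2*z^2 - x^2*y*z - 4*y^3*z - y*z^3 - 5*x*y^2 + 2*y*z + x
tr(a b^3 a^-1 b^2 a) = tr(b^2 a^2 b^3) tr(a) - tr(b^2 a^2 b^3 a) = x^2*y^4*z - x^3*y^3 - x*y^5 - x*y^3*z^2 - x^2*y^2*z + y^4*z + x^3*y + 4*x*y^3 + x*y*z^2 - 3*y^2*z - 2*x*y + z
tr(b^3 a^-1 b^2 a b^-2 a) = tr(b^-1 a b^3 a^-1 b^2 a) tr(b) - tr(b^-1 a b^3 a^-1 b^2 a b) = x^2*y^6*z - x^3*y^5 - x*y^7 - 2*x*y^5*z^2 - x^2*y^4*z + y^6*z + y^4*z^3 + 2*x^3*y^3 + 6*x*y^5 + 3*x*y^3*z^2 - 5*y^4*z - y^2*z^3 - x^3*y - 9*x*y^3 - x*y*z^2 + 5*y^2*z + 3*x*y - z
tr(b^2 a b^-2 a^-1 b^3 a^-1) = tr(b^3 a^-1 b^2 a b^-2) tr(a) - tr(b^3 a^-1 b^2 a b^-2 a) = -x^2*y^6*z + x^3*y^5 + x*y^7 + 2*x*y^5*z^2 + x^2*y^4*z - y^6*z - y^4*z^3 - 2*x^3*y^3 - 6*x*y^5 - 3*x*y^3*z^2 + x^2*y^2*z + 5*y^4*z + y^2*z^3 + 9*x*y^3 - 5*y^2*z - 2*x*y + z

-x^2*y^6*z + x^3*y^5 + x*y^7 + 2*x*y^5*z^2 + x^2*y^4*z - y^6*z - y^4*z^3 - 2*x^3*y^3 - 6*x*y^5 - 3*x*y^3*z^2 + x^2*y^2*z + 5*y^4*z + y^2*z^3 + 9*x*y^3 - 5*y^2*z - 2*x*y + z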